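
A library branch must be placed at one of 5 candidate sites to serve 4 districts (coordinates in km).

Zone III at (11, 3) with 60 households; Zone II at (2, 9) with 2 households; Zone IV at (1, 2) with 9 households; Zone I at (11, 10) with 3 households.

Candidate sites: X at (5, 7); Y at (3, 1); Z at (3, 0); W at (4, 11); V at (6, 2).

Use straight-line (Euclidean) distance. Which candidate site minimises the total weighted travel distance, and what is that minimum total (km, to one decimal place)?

Total weighted distance at each candidate:
  X (5, 7): total = 517.6
  Y (3, 1): total = 567.1
  Z (3, 0): total = 594.6
  W (4, 11): total = 750.1
  V (6, 2): total = 395.4
Minimum is at V with total 395.4 km.

V, total 395.4 km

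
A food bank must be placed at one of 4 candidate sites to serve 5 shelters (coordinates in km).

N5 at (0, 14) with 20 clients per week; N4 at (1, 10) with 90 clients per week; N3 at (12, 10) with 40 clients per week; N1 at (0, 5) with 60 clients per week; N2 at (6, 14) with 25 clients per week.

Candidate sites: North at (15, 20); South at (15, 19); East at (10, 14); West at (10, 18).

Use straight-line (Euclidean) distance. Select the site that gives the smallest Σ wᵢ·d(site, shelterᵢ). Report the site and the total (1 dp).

East, total 2172.5 km

Total weighted distance at each candidate:
  North (15, 20): total = 3832.3
  South (15, 19): total = 3682.1
  East (10, 14): total = 2172.5
  West (10, 18): total = 2754.5
Minimum is at East with total 2172.5 km.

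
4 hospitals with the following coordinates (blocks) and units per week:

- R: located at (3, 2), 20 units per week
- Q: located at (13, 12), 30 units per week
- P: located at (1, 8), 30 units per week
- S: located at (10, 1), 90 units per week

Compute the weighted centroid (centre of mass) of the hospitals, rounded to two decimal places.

The minimiser of Σwᵢ‖p−pᵢ‖² is the weighted centroid p* = (Σwᵢpᵢ)/(Σwᵢ).
Σwᵢ = 170.
Σwᵢxᵢ = 20·3 + 30·13 + 30·1 + 90·10 = 1380.
Σwᵢyᵢ = 20·2 + 30·12 + 30·8 + 90·1 = 730.
x* = 1380/170 = 8.12, y* = 730/170 = 4.29.

(8.12, 4.29)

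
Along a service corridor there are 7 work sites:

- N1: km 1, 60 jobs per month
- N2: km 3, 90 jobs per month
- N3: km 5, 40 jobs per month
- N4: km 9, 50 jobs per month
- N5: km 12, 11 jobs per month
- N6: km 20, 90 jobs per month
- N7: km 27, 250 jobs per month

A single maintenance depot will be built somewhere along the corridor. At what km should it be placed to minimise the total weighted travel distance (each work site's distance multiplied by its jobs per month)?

For a sum of weighted absolute distances on a line, the optimum is the weighted median (not the mean). Total weight W = 591; half-weight = 295.5.
Sort by position and accumulate weight:
  km 1 (N1, w=60) → cum 60
  km 3 (N2, w=90) → cum 150
  km 5 (N3, w=40) → cum 190
  km 9 (N4, w=50) → cum 240
  km 12 (N5, w=11) → cum 251
  km 20 (N6, w=90) → cum 341  ≥ 295.5 → median here
  km 27 (N7, w=250) → cum 591
Optimal location: km 20.

x = 20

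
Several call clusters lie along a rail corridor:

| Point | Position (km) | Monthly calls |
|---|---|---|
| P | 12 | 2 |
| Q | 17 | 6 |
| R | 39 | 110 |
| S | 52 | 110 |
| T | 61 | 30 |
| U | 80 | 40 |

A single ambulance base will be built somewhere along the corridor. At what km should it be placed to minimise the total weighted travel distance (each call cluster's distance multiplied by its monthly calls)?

For a sum of weighted absolute distances on a line, the optimum is the weighted median (not the mean). Total weight W = 298; half-weight = 149.
Sort by position and accumulate weight:
  km 12 (P, w=2) → cum 2
  km 17 (Q, w=6) → cum 8
  km 39 (R, w=110) → cum 118
  km 52 (S, w=110) → cum 228  ≥ 149 → median here
  km 61 (T, w=30) → cum 258
  km 80 (U, w=40) → cum 298
Optimal location: km 52.

x = 52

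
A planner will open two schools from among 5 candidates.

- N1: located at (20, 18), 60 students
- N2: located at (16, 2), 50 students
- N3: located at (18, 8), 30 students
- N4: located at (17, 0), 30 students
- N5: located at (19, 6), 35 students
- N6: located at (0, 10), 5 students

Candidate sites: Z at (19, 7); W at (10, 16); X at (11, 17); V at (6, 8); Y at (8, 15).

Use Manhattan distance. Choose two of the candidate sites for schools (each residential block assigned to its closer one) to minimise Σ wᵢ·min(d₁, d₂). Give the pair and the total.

Evaluate every pair (each demand assigned to the nearer of the two):
  {Z, X}: total = 1455
  {Z, V}: total = 1525
  {Z, Y}: total = 1550
  {Z, W}: total = 1565
  {X, V}: total = 2895
  {W, V}: total = 3015
  {V, Y}: total = 3195
  {X, Y}: total = 3500
  {W, X}: total = 3515
  {W, Y}: total = 3620
Best pair: {Z, X} with total 1455.

{Z, X}, total 1455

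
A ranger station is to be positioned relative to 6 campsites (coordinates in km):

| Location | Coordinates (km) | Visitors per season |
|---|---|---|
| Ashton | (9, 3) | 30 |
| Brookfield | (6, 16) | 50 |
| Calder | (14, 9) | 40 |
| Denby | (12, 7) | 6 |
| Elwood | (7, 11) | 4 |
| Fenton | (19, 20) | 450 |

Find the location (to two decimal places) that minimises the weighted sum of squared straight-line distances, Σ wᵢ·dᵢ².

The minimiser of Σwᵢ‖p−pᵢ‖² is the weighted centroid p* = (Σwᵢpᵢ)/(Σwᵢ).
Σwᵢ = 580.
Σwᵢxᵢ = 30·9 + 50·6 + 40·14 + 6·12 + 4·7 + 450·19 = 9780.
Σwᵢyᵢ = 30·3 + 50·16 + 40·9 + 6·7 + 4·11 + 450·20 = 10336.
x* = 9780/580 = 16.86, y* = 10336/580 = 17.82.

(16.86, 17.82)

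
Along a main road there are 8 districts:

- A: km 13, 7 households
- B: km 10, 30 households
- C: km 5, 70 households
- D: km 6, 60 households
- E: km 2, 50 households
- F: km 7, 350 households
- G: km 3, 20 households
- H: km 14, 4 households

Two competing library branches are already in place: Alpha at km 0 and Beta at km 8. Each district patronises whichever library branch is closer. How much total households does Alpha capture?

70

The indifferent point is the midpoint (0+8)/2 = 4; districts left of it (closer to Alpha at 0) go to Alpha, those right go to Beta.
  E at 2 (w=50) → Alpha
  G at 3 (w=20) → Alpha
  C at 5 (w=70) → Beta
  D at 6 (w=60) → Beta
  F at 7 (w=350) → Beta
  B at 10 (w=30) → Beta
  A at 13 (w=7) → Beta
  H at 14 (w=4) → Beta
Alpha captures 70; Beta captures 521.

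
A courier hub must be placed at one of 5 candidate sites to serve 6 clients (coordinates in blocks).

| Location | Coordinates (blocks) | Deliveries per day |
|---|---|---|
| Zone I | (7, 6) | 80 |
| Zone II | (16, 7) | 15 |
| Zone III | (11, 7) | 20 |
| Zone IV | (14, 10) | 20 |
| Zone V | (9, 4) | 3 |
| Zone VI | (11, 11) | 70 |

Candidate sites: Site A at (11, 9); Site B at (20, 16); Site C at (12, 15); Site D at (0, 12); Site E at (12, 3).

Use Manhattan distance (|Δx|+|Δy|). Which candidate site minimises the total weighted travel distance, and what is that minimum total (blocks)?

Site A, total 946 blocks

Total weighted distance at each candidate:
  Site A (11, 9): total = 946
  Site B (20, 16): total = 3684
  Site C (12, 15): total = 2012
  Site D (0, 12): total = 2886
  Site E (12, 3): total = 1682
Minimum is at Site A with total 946 blocks.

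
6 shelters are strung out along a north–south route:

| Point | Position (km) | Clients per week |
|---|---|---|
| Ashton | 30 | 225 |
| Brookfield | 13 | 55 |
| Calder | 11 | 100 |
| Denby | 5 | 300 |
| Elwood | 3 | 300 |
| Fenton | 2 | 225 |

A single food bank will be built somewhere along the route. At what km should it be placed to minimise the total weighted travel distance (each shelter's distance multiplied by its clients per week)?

x = 5

For a sum of weighted absolute distances on a line, the optimum is the weighted median (not the mean). Total weight W = 1205; half-weight = 602.5.
Sort by position and accumulate weight:
  km 2 (Fenton, w=225) → cum 225
  km 3 (Elwood, w=300) → cum 525
  km 5 (Denby, w=300) → cum 825  ≥ 602.5 → median here
  km 11 (Calder, w=100) → cum 925
  km 13 (Brookfield, w=55) → cum 980
  km 30 (Ashton, w=225) → cum 1205
Optimal location: km 5.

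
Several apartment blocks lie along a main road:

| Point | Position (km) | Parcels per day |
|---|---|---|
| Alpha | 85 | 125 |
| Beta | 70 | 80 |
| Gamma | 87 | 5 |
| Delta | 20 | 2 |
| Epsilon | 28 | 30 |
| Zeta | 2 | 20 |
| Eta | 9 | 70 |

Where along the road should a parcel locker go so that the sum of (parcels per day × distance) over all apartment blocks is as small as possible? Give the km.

For a sum of weighted absolute distances on a line, the optimum is the weighted median (not the mean). Total weight W = 332; half-weight = 166.
Sort by position and accumulate weight:
  km 2 (Zeta, w=20) → cum 20
  km 9 (Eta, w=70) → cum 90
  km 20 (Delta, w=2) → cum 92
  km 28 (Epsilon, w=30) → cum 122
  km 70 (Beta, w=80) → cum 202  ≥ 166 → median here
  km 85 (Alpha, w=125) → cum 327
  km 87 (Gamma, w=5) → cum 332
Optimal location: km 70.

x = 70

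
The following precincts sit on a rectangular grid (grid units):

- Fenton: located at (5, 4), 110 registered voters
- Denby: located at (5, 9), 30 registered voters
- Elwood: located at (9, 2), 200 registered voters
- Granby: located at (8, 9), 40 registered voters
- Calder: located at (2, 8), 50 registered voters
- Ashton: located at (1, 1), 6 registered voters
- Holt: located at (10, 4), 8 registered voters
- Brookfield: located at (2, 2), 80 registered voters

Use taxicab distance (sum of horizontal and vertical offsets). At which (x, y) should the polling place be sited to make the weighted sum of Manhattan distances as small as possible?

Manhattan distance separates: Σwᵢ(|x−xᵢ|+|y−yᵢ|) = Σwᵢ|x−xᵢ| + Σwᵢ|y−yᵢ|, so x and y are optimised independently as 1-D weighted medians.
Total weight W = 524; half = 262.
x-coordinate, sorted with cumulative weight:
  x=1 (Ashton, w=6) cum 6
  x=2 (Calder, w=50) cum 56
  x=2 (Brookfield, w=80) cum 136
  x=5 (Fenton, w=110) cum 246
  x=5 (Denby, w=30) cum 276  ← median
  x=8 (Granby, w=40) cum 316
  x=9 (Elwood, w=200) cum 516
  x=10 (Holt, w=8) cum 524
⇒ x* = 5
y-coordinate, sorted with cumulative weight:
  y=1 (Ashton, w=6) cum 6
  y=2 (Elwood, w=200) cum 206
  y=2 (Brookfield, w=80) cum 286  ← median
  y=4 (Fenton, w=110) cum 396
  y=4 (Holt, w=8) cum 404
  y=8 (Calder, w=50) cum 454
  y=9 (Denby, w=30) cum 484
  y=9 (Granby, w=40) cum 524
⇒ y* = 2

(5, 2)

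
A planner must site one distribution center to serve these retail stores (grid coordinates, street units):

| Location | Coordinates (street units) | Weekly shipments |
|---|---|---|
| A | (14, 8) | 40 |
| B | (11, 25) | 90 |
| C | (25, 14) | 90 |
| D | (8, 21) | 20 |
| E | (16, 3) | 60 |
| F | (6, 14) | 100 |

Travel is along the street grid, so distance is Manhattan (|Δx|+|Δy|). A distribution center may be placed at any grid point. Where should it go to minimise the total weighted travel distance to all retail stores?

(11, 14)

Manhattan distance separates: Σwᵢ(|x−xᵢ|+|y−yᵢ|) = Σwᵢ|x−xᵢ| + Σwᵢ|y−yᵢ|, so x and y are optimised independently as 1-D weighted medians.
Total weight W = 400; half = 200.
x-coordinate, sorted with cumulative weight:
  x=6 (F, w=100) cum 100
  x=8 (D, w=20) cum 120
  x=11 (B, w=90) cum 210  ← median
  x=14 (A, w=40) cum 250
  x=16 (E, w=60) cum 310
  x=25 (C, w=90) cum 400
⇒ x* = 11
y-coordinate, sorted with cumulative weight:
  y=3 (E, w=60) cum 60
  y=8 (A, w=40) cum 100
  y=14 (C, w=90) cum 190
  y=14 (F, w=100) cum 290  ← median
  y=21 (D, w=20) cum 310
  y=25 (B, w=90) cum 400
⇒ y* = 14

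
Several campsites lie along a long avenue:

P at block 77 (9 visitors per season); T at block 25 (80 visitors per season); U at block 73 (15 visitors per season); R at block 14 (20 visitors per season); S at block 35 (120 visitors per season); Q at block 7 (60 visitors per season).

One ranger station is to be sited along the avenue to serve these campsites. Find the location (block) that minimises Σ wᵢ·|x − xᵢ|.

For a sum of weighted absolute distances on a line, the optimum is the weighted median (not the mean). Total weight W = 304; half-weight = 152.
Sort by position and accumulate weight:
  block 7 (Q, w=60) → cum 60
  block 14 (R, w=20) → cum 80
  block 25 (T, w=80) → cum 160  ≥ 152 → median here
  block 35 (S, w=120) → cum 280
  block 73 (U, w=15) → cum 295
  block 77 (P, w=9) → cum 304
Optimal location: block 25.

x = 25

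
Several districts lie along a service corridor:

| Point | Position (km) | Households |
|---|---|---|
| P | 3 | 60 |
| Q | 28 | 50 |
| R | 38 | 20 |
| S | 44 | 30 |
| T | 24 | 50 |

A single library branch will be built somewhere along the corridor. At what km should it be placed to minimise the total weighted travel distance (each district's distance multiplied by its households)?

x = 24

For a sum of weighted absolute distances on a line, the optimum is the weighted median (not the mean). Total weight W = 210; half-weight = 105.
Sort by position and accumulate weight:
  km 3 (P, w=60) → cum 60
  km 24 (T, w=50) → cum 110  ≥ 105 → median here
  km 28 (Q, w=50) → cum 160
  km 38 (R, w=20) → cum 180
  km 44 (S, w=30) → cum 210
Optimal location: km 24.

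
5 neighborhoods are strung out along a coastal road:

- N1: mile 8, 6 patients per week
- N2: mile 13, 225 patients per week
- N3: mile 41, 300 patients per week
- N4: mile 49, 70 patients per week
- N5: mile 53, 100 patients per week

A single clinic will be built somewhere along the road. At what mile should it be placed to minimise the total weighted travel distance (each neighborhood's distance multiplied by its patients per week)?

x = 41

For a sum of weighted absolute distances on a line, the optimum is the weighted median (not the mean). Total weight W = 701; half-weight = 350.5.
Sort by position and accumulate weight:
  mile 8 (N1, w=6) → cum 6
  mile 13 (N2, w=225) → cum 231
  mile 41 (N3, w=300) → cum 531  ≥ 350.5 → median here
  mile 49 (N4, w=70) → cum 601
  mile 53 (N5, w=100) → cum 701
Optimal location: mile 41.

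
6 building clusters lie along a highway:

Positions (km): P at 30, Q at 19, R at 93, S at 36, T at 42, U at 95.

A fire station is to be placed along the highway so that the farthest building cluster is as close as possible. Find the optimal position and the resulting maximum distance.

The 1-center on a line is the midpoint of the two extreme points: leftmost at 19, rightmost at 95.
Optimal location = (19 + 95)/2 = 57; maximum distance = (95 − 19)/2 = 38.

location 57, max distance 38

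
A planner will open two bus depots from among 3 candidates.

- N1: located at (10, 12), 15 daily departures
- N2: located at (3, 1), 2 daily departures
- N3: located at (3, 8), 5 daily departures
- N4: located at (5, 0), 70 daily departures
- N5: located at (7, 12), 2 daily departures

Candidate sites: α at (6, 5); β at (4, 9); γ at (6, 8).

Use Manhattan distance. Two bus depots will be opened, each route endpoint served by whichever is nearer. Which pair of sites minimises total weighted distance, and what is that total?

Evaluate every pair (each demand assigned to the nearer of the two):
  {α, γ}: total = 579
  {α, β}: total = 591
  {β, γ}: total = 788
Best pair: {α, γ} with total 579.

{α, γ}, total 579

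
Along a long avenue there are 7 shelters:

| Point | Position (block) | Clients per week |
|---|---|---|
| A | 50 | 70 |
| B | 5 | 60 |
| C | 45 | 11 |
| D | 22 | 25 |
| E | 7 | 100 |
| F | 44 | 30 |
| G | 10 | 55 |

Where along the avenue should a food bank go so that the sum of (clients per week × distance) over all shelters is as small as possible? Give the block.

x = 10

For a sum of weighted absolute distances on a line, the optimum is the weighted median (not the mean). Total weight W = 351; half-weight = 175.5.
Sort by position and accumulate weight:
  block 5 (B, w=60) → cum 60
  block 7 (E, w=100) → cum 160
  block 10 (G, w=55) → cum 215  ≥ 175.5 → median here
  block 22 (D, w=25) → cum 240
  block 44 (F, w=30) → cum 270
  block 45 (C, w=11) → cum 281
  block 50 (A, w=70) → cum 351
Optimal location: block 10.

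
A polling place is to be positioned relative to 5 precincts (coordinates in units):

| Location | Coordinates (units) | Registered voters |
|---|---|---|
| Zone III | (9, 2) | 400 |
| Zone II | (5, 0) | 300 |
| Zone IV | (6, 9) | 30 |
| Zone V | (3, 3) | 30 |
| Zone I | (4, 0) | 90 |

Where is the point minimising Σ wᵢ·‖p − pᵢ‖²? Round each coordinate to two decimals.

The minimiser of Σwᵢ‖p−pᵢ‖² is the weighted centroid p* = (Σwᵢpᵢ)/(Σwᵢ).
Σwᵢ = 850.
Σwᵢxᵢ = 400·9 + 300·5 + 30·6 + 30·3 + 90·4 = 5730.
Σwᵢyᵢ = 400·2 + 300·0 + 30·9 + 30·3 + 90·0 = 1160.
x* = 5730/850 = 6.74, y* = 1160/850 = 1.36.

(6.74, 1.36)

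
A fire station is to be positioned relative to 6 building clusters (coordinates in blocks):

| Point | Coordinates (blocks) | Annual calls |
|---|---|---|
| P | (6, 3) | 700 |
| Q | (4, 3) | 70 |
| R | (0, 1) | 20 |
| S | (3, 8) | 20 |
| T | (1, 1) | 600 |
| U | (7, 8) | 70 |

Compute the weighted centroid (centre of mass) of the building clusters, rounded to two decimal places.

(3.80, 2.47)

The minimiser of Σwᵢ‖p−pᵢ‖² is the weighted centroid p* = (Σwᵢpᵢ)/(Σwᵢ).
Σwᵢ = 1480.
Σwᵢxᵢ = 700·6 + 70·4 + 20·0 + 20·3 + 600·1 + 70·7 = 5630.
Σwᵢyᵢ = 700·3 + 70·3 + 20·1 + 20·8 + 600·1 + 70·8 = 3650.
x* = 5630/1480 = 3.80, y* = 3650/1480 = 2.47.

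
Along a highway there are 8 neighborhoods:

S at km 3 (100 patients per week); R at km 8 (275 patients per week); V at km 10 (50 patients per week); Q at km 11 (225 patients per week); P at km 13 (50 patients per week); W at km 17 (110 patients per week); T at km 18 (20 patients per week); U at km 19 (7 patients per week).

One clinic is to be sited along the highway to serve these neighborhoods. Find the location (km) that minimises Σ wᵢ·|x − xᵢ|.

For a sum of weighted absolute distances on a line, the optimum is the weighted median (not the mean). Total weight W = 837; half-weight = 418.5.
Sort by position and accumulate weight:
  km 3 (S, w=100) → cum 100
  km 8 (R, w=275) → cum 375
  km 10 (V, w=50) → cum 425  ≥ 418.5 → median here
  km 11 (Q, w=225) → cum 650
  km 13 (P, w=50) → cum 700
  km 17 (W, w=110) → cum 810
  km 18 (T, w=20) → cum 830
  km 19 (U, w=7) → cum 837
Optimal location: km 10.

x = 10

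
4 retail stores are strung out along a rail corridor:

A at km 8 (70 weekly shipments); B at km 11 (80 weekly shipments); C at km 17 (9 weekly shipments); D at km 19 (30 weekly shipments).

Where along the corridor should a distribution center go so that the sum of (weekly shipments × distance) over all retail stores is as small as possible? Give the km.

For a sum of weighted absolute distances on a line, the optimum is the weighted median (not the mean). Total weight W = 189; half-weight = 94.5.
Sort by position and accumulate weight:
  km 8 (A, w=70) → cum 70
  km 11 (B, w=80) → cum 150  ≥ 94.5 → median here
  km 17 (C, w=9) → cum 159
  km 19 (D, w=30) → cum 189
Optimal location: km 11.

x = 11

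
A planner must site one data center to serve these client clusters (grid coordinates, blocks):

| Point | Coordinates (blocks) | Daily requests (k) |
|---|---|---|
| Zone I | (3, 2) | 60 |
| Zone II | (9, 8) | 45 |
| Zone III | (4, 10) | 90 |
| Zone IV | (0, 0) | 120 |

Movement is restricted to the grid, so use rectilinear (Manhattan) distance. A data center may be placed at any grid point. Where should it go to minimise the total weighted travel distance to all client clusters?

(3, 2)

Manhattan distance separates: Σwᵢ(|x−xᵢ|+|y−yᵢ|) = Σwᵢ|x−xᵢ| + Σwᵢ|y−yᵢ|, so x and y are optimised independently as 1-D weighted medians.
Total weight W = 315; half = 157.5.
x-coordinate, sorted with cumulative weight:
  x=0 (Zone IV, w=120) cum 120
  x=3 (Zone I, w=60) cum 180  ← median
  x=4 (Zone III, w=90) cum 270
  x=9 (Zone II, w=45) cum 315
⇒ x* = 3
y-coordinate, sorted with cumulative weight:
  y=0 (Zone IV, w=120) cum 120
  y=2 (Zone I, w=60) cum 180  ← median
  y=8 (Zone II, w=45) cum 225
  y=10 (Zone III, w=90) cum 315
⇒ y* = 2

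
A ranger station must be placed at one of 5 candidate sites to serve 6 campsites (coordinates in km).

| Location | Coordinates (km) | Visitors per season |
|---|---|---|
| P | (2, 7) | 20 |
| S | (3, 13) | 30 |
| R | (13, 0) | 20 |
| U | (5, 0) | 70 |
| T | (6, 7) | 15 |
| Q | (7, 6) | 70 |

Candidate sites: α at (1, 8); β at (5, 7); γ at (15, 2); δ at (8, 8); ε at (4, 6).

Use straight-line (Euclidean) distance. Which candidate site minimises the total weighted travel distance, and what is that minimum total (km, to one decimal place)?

β, total 1123.9 km

Total weighted distance at each candidate:
  α (1, 8): total = 1623.6
  β (5, 7): total = 1123.9
  γ (15, 2): total = 2317.9
  δ (8, 8): total = 1310.6
  ε (4, 6): total = 1142.5
Minimum is at β with total 1123.9 km.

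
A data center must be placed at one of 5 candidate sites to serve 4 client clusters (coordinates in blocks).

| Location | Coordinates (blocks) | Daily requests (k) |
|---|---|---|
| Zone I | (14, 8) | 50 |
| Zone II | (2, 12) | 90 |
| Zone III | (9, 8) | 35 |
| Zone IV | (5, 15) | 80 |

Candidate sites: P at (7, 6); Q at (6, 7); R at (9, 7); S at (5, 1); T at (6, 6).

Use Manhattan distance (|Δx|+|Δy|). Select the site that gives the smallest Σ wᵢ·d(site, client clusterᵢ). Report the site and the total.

Total weighted distance at each candidate:
  P (7, 6): total = 2460
  Q (6, 7): total = 2120
  R (9, 7): total = 2375
  S (5, 1): total = 3565
  T (6, 6): total = 2375
Minimum is at Q with total 2120 blocks.

Q, total 2120 blocks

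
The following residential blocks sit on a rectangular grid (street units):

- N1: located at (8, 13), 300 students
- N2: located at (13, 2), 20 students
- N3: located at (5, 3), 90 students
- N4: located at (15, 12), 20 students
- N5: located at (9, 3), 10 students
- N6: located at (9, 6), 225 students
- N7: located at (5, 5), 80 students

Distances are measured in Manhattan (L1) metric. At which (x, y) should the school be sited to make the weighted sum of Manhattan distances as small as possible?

Manhattan distance separates: Σwᵢ(|x−xᵢ|+|y−yᵢ|) = Σwᵢ|x−xᵢ| + Σwᵢ|y−yᵢ|, so x and y are optimised independently as 1-D weighted medians.
Total weight W = 745; half = 372.5.
x-coordinate, sorted with cumulative weight:
  x=5 (N3, w=90) cum 90
  x=5 (N7, w=80) cum 170
  x=8 (N1, w=300) cum 470  ← median
  x=9 (N5, w=10) cum 480
  x=9 (N6, w=225) cum 705
  x=13 (N2, w=20) cum 725
  x=15 (N4, w=20) cum 745
⇒ x* = 8
y-coordinate, sorted with cumulative weight:
  y=2 (N2, w=20) cum 20
  y=3 (N3, w=90) cum 110
  y=3 (N5, w=10) cum 120
  y=5 (N7, w=80) cum 200
  y=6 (N6, w=225) cum 425  ← median
  y=12 (N4, w=20) cum 445
  y=13 (N1, w=300) cum 745
⇒ y* = 6

(8, 6)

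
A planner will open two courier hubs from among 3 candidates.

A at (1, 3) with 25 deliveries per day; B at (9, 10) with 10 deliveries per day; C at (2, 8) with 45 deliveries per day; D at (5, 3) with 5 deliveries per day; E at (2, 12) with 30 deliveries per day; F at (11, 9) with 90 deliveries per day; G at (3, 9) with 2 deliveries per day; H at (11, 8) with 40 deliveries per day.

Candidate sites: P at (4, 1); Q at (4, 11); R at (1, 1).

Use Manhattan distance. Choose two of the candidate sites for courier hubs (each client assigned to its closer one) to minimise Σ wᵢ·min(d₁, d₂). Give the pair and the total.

{Q, R}, total 1671

Evaluate every pair (each demand assigned to the nearer of the two):
  {Q, R}: total = 1671
  {P, Q}: total = 1731
  {P, R}: total = 2853
Best pair: {Q, R} with total 1671.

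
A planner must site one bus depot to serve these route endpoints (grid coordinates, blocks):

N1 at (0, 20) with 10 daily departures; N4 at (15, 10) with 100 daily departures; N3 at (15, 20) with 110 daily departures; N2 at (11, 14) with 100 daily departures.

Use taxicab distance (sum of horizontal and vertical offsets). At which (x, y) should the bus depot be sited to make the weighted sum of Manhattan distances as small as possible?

(15, 14)

Manhattan distance separates: Σwᵢ(|x−xᵢ|+|y−yᵢ|) = Σwᵢ|x−xᵢ| + Σwᵢ|y−yᵢ|, so x and y are optimised independently as 1-D weighted medians.
Total weight W = 320; half = 160.
x-coordinate, sorted with cumulative weight:
  x=0 (N1, w=10) cum 10
  x=11 (N2, w=100) cum 110
  x=15 (N4, w=100) cum 210  ← median
  x=15 (N3, w=110) cum 320
⇒ x* = 15
y-coordinate, sorted with cumulative weight:
  y=10 (N4, w=100) cum 100
  y=14 (N2, w=100) cum 200  ← median
  y=20 (N1, w=10) cum 210
  y=20 (N3, w=110) cum 320
⇒ y* = 14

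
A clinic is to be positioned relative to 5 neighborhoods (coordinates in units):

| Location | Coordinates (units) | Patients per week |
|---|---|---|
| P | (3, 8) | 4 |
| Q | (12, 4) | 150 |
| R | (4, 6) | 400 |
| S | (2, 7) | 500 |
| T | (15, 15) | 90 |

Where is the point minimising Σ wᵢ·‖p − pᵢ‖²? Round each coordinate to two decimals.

The minimiser of Σwᵢ‖p−pᵢ‖² is the weighted centroid p* = (Σwᵢpᵢ)/(Σwᵢ).
Σwᵢ = 1144.
Σwᵢxᵢ = 4·3 + 150·12 + 400·4 + 500·2 + 90·15 = 5762.
Σwᵢyᵢ = 4·8 + 150·4 + 400·6 + 500·7 + 90·15 = 7882.
x* = 5762/1144 = 5.04, y* = 7882/1144 = 6.89.

(5.04, 6.89)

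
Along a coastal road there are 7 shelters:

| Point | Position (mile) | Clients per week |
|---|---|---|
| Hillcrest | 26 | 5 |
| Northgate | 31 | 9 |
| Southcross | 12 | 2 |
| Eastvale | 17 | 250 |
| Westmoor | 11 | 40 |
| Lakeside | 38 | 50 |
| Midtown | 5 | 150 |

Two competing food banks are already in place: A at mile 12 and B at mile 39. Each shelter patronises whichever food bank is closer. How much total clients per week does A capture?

442

The indifferent point is the midpoint (12+39)/2 = 25.5; shelters left of it (closer to A at 12) go to A, those right go to B.
  Midtown at 5 (w=150) → A
  Westmoor at 11 (w=40) → A
  Southcross at 12 (w=2) → A
  Eastvale at 17 (w=250) → A
  Hillcrest at 26 (w=5) → B
  Northgate at 31 (w=9) → B
  Lakeside at 38 (w=50) → B
A captures 442; B captures 64.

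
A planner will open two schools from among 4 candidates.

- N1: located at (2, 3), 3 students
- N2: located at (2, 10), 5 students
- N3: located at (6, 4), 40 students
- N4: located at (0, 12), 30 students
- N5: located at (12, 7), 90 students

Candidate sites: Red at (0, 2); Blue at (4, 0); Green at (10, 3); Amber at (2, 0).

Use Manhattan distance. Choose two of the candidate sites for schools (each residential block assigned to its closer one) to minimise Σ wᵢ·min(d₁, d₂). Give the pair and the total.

{Red, Green}, total 1099

Evaluate every pair (each demand assigned to the nearer of the two):
  {Red, Green}: total = 1099
  {Green, Amber}: total = 1219
  {Blue, Green}: total = 1295
  {Red, Blue}: total = 1949
  {Blue, Amber}: total = 2069
  {Red, Amber}: total = 2209
Best pair: {Red, Green} with total 1099.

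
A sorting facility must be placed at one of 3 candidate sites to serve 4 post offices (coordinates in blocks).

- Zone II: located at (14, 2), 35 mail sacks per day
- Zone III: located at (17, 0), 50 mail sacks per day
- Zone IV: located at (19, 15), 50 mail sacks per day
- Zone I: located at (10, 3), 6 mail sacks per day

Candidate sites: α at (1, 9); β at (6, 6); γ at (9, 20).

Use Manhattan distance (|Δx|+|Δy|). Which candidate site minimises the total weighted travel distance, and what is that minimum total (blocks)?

β, total 2412 blocks

Total weighted distance at each candidate:
  α (1, 9): total = 3240
  β (6, 6): total = 2412
  γ (9, 20): total = 3063
Minimum is at β with total 2412 blocks.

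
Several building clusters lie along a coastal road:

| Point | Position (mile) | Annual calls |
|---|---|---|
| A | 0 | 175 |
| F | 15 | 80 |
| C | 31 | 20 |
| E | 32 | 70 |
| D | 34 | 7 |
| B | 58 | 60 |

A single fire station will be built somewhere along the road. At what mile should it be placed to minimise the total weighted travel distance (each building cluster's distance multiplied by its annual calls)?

x = 15

For a sum of weighted absolute distances on a line, the optimum is the weighted median (not the mean). Total weight W = 412; half-weight = 206.
Sort by position and accumulate weight:
  mile 0 (A, w=175) → cum 175
  mile 15 (F, w=80) → cum 255  ≥ 206 → median here
  mile 31 (C, w=20) → cum 275
  mile 32 (E, w=70) → cum 345
  mile 34 (D, w=7) → cum 352
  mile 58 (B, w=60) → cum 412
Optimal location: mile 15.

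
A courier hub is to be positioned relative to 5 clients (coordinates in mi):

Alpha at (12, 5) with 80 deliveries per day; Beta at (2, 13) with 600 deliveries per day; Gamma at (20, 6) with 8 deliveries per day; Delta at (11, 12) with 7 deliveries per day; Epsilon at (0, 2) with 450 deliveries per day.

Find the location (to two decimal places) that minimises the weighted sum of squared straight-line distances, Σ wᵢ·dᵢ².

(2.09, 8.06)

The minimiser of Σwᵢ‖p−pᵢ‖² is the weighted centroid p* = (Σwᵢpᵢ)/(Σwᵢ).
Σwᵢ = 1145.
Σwᵢxᵢ = 80·12 + 600·2 + 8·20 + 7·11 + 450·0 = 2397.
Σwᵢyᵢ = 80·5 + 600·13 + 8·6 + 7·12 + 450·2 = 9232.
x* = 2397/1145 = 2.09, y* = 9232/1145 = 8.06.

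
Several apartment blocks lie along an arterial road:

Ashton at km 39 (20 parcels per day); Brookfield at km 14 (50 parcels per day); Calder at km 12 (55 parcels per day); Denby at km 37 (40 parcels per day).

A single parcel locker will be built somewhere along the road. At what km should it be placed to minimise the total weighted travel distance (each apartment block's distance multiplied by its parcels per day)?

For a sum of weighted absolute distances on a line, the optimum is the weighted median (not the mean). Total weight W = 165; half-weight = 82.5.
Sort by position and accumulate weight:
  km 12 (Calder, w=55) → cum 55
  km 14 (Brookfield, w=50) → cum 105  ≥ 82.5 → median here
  km 37 (Denby, w=40) → cum 145
  km 39 (Ashton, w=20) → cum 165
Optimal location: km 14.

x = 14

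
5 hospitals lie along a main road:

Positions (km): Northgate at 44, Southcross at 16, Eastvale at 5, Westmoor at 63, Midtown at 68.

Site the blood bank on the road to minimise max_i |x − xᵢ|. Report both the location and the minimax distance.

The 1-center on a line is the midpoint of the two extreme points: leftmost at 5, rightmost at 68.
Optimal location = (5 + 68)/2 = 36.5; maximum distance = (68 − 5)/2 = 31.5.

location 36.5, max distance 31.5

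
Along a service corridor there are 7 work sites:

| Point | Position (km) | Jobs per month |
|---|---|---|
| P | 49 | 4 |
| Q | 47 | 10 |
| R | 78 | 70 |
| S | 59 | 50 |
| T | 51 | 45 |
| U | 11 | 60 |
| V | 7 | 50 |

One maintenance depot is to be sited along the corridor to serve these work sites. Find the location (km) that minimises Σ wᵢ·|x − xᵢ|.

For a sum of weighted absolute distances on a line, the optimum is the weighted median (not the mean). Total weight W = 289; half-weight = 144.5.
Sort by position and accumulate weight:
  km 7 (V, w=50) → cum 50
  km 11 (U, w=60) → cum 110
  km 47 (Q, w=10) → cum 120
  km 49 (P, w=4) → cum 124
  km 51 (T, w=45) → cum 169  ≥ 144.5 → median here
  km 59 (S, w=50) → cum 219
  km 78 (R, w=70) → cum 289
Optimal location: km 51.

x = 51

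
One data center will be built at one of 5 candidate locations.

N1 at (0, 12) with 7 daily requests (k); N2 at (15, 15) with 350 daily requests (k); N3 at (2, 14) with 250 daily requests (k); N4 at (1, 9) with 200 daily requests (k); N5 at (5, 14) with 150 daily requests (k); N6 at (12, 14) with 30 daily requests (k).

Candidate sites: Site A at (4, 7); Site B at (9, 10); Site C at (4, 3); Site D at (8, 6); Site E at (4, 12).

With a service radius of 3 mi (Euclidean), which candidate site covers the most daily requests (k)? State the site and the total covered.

Coverage radius r = 3 mi; a point is covered iff (Δx)²+(Δy)² ≤ 3² = 9.
  Site A (4, 7): covers {none} → 0
  Site B (9, 10): covers {none} → 0
  Site C (4, 3): covers {none} → 0
  Site D (8, 6): covers {none} → 0
  Site E (4, 12): covers {N3, N5} → 400
Maximum coverage at Site E: 400 daily requests (k).

Site E, covering 400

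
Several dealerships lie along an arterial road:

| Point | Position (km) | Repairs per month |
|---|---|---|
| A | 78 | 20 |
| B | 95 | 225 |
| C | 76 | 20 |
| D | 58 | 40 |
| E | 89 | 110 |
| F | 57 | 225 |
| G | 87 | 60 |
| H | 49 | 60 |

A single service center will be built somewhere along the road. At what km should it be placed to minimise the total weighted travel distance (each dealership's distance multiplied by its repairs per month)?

For a sum of weighted absolute distances on a line, the optimum is the weighted median (not the mean). Total weight W = 760; half-weight = 380.
Sort by position and accumulate weight:
  km 49 (H, w=60) → cum 60
  km 57 (F, w=225) → cum 285
  km 58 (D, w=40) → cum 325
  km 76 (C, w=20) → cum 345
  km 78 (A, w=20) → cum 365
  km 87 (G, w=60) → cum 425  ≥ 380 → median here
  km 89 (E, w=110) → cum 535
  km 95 (B, w=225) → cum 760
Optimal location: km 87.

x = 87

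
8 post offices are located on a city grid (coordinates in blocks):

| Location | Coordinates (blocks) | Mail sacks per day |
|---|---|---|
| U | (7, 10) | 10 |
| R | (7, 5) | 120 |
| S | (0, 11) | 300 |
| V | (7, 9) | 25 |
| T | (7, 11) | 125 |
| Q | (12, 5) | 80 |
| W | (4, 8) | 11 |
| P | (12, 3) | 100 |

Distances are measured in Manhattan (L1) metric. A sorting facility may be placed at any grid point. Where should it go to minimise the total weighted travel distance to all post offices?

(7, 11)

Manhattan distance separates: Σwᵢ(|x−xᵢ|+|y−yᵢ|) = Σwᵢ|x−xᵢ| + Σwᵢ|y−yᵢ|, so x and y are optimised independently as 1-D weighted medians.
Total weight W = 771; half = 385.5.
x-coordinate, sorted with cumulative weight:
  x=0 (S, w=300) cum 300
  x=4 (W, w=11) cum 311
  x=7 (U, w=10) cum 321
  x=7 (R, w=120) cum 441  ← median
  x=7 (V, w=25) cum 466
  x=7 (T, w=125) cum 591
  x=12 (Q, w=80) cum 671
  x=12 (P, w=100) cum 771
⇒ x* = 7
y-coordinate, sorted with cumulative weight:
  y=3 (P, w=100) cum 100
  y=5 (R, w=120) cum 220
  y=5 (Q, w=80) cum 300
  y=8 (W, w=11) cum 311
  y=9 (V, w=25) cum 336
  y=10 (U, w=10) cum 346
  y=11 (S, w=300) cum 646  ← median
  y=11 (T, w=125) cum 771
⇒ y* = 11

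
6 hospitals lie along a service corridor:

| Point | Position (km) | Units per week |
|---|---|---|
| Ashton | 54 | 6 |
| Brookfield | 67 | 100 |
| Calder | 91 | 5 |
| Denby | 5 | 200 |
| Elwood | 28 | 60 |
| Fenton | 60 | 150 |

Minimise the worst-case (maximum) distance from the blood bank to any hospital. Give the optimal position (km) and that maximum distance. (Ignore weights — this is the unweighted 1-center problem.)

location 48, max distance 43

The 1-center on a line is the midpoint of the two extreme points: leftmost at 5, rightmost at 91.
Optimal location = (5 + 91)/2 = 48; maximum distance = (91 − 5)/2 = 43.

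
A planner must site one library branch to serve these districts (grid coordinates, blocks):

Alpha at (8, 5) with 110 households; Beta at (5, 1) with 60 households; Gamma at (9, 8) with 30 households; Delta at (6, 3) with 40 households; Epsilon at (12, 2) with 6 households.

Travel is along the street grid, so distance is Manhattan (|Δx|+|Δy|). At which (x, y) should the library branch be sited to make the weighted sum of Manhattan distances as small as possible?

Manhattan distance separates: Σwᵢ(|x−xᵢ|+|y−yᵢ|) = Σwᵢ|x−xᵢ| + Σwᵢ|y−yᵢ|, so x and y are optimised independently as 1-D weighted medians.
Total weight W = 246; half = 123.
x-coordinate, sorted with cumulative weight:
  x=5 (Beta, w=60) cum 60
  x=6 (Delta, w=40) cum 100
  x=8 (Alpha, w=110) cum 210  ← median
  x=9 (Gamma, w=30) cum 240
  x=12 (Epsilon, w=6) cum 246
⇒ x* = 8
y-coordinate, sorted with cumulative weight:
  y=1 (Beta, w=60) cum 60
  y=2 (Epsilon, w=6) cum 66
  y=3 (Delta, w=40) cum 106
  y=5 (Alpha, w=110) cum 216  ← median
  y=8 (Gamma, w=30) cum 246
⇒ y* = 5

(8, 5)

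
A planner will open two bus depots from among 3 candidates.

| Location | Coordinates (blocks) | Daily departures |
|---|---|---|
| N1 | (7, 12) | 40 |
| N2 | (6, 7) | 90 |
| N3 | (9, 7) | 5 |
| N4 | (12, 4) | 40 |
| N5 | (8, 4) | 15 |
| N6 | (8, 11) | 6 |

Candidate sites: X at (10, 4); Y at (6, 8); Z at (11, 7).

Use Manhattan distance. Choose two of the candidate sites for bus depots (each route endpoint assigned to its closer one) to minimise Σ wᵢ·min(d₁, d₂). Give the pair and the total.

Evaluate every pair (each demand assigned to the nearer of the two):
  {X, Y}: total = 450
  {Y, Z}: total = 580
  {X, Z}: total = 972
Best pair: {X, Y} with total 450.

{X, Y}, total 450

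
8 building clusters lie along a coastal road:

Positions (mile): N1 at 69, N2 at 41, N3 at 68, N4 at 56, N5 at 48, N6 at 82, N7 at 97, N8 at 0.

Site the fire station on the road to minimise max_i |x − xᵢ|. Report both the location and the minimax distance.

The 1-center on a line is the midpoint of the two extreme points: leftmost at 0, rightmost at 97.
Optimal location = (0 + 97)/2 = 48.5; maximum distance = (97 − 0)/2 = 48.5.

location 48.5, max distance 48.5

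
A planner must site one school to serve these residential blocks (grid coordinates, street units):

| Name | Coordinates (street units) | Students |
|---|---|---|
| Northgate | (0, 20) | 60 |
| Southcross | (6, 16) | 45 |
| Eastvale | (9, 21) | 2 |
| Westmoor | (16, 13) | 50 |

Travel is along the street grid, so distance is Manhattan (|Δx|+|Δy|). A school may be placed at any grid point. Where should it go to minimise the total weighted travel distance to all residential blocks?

(6, 16)

Manhattan distance separates: Σwᵢ(|x−xᵢ|+|y−yᵢ|) = Σwᵢ|x−xᵢ| + Σwᵢ|y−yᵢ|, so x and y are optimised independently as 1-D weighted medians.
Total weight W = 157; half = 78.5.
x-coordinate, sorted with cumulative weight:
  x=0 (Northgate, w=60) cum 60
  x=6 (Southcross, w=45) cum 105  ← median
  x=9 (Eastvale, w=2) cum 107
  x=16 (Westmoor, w=50) cum 157
⇒ x* = 6
y-coordinate, sorted with cumulative weight:
  y=13 (Westmoor, w=50) cum 50
  y=16 (Southcross, w=45) cum 95  ← median
  y=20 (Northgate, w=60) cum 155
  y=21 (Eastvale, w=2) cum 157
⇒ y* = 16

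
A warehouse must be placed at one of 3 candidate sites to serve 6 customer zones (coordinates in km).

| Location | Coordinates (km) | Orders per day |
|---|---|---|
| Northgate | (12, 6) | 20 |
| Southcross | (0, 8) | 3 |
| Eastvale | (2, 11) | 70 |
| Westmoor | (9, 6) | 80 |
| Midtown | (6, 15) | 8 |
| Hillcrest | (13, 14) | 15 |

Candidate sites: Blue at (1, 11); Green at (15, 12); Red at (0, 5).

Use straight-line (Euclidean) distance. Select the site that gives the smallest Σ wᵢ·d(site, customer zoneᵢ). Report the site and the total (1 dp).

Blue, total 1312.6 km

Total weighted distance at each candidate:
  Blue (1, 11): total = 1312.6
  Green (15, 12): total = 1890.6
  Red (0, 5): total = 1747.4
Minimum is at Blue with total 1312.6 km.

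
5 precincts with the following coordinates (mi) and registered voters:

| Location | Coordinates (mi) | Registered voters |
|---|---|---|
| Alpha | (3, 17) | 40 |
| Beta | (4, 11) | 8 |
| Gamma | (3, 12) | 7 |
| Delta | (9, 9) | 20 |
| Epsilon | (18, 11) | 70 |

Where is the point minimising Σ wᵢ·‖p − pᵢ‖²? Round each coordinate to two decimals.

The minimiser of Σwᵢ‖p−pᵢ‖² is the weighted centroid p* = (Σwᵢpᵢ)/(Σwᵢ).
Σwᵢ = 145.
Σwᵢxᵢ = 40·3 + 8·4 + 7·3 + 20·9 + 70·18 = 1613.
Σwᵢyᵢ = 40·17 + 8·11 + 7·12 + 20·9 + 70·11 = 1802.
x* = 1613/145 = 11.12, y* = 1802/145 = 12.43.

(11.12, 12.43)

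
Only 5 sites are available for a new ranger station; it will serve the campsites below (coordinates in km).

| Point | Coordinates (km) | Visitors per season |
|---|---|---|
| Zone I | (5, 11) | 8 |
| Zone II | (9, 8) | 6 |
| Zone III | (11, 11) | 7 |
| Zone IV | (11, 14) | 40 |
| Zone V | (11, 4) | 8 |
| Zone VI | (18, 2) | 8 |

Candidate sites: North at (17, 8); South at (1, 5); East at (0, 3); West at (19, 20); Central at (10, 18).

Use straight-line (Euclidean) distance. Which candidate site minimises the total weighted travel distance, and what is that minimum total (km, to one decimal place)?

Central, total 598.9 km

Total weighted distance at each candidate:
  North (17, 8): total = 639.7
  South (1, 5): total = 947.2
  East (0, 3): total = 1087.3
  West (19, 20): total = 998.5
  Central (10, 18): total = 598.9
Minimum is at Central with total 598.9 km.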